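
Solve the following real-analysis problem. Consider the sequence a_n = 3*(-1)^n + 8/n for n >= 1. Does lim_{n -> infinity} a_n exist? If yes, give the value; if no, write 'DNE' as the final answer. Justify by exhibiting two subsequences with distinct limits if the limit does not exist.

Examine the behaviour of a_n along subsequences.
a_{2k} = 3 + 8/(2k) -> 3. a_{2k+1} = -3 + 8/(2k+1) -> -3.
Since these two subsequential limits are 3 and -3, distinct, the full sequence cannot converge (a convergent sequence has all subsequences tending to the same limit). So lim a_n does not exist.

DNE


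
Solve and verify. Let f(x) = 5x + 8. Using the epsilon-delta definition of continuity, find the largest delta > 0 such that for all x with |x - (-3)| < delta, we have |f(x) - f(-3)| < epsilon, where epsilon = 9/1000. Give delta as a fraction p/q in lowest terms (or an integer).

We compute f(-3) = 5*(-3) + 8 = -7.
|f(x) - f(-3)| = |5x + 8 - (-7)| = |5(x - (-3))| = 5|x - (-3)|.
We need 5|x - (-3)| < 9/1000, i.e. |x - (-3)| < 9/1000 / 5 = 9/5000.
So any delta <= 9/5000 works. Conversely, if delta > 9/5000, then x = -3 + 9/5000 satisfies |x - (-3)| = 9/5000 < delta but |f(x) - f(-3)| = 5 * 9/5000 = 9/1000, which is not < 9/1000; so no larger delta works.
Hence the largest such delta is 9/5000.

9/5000


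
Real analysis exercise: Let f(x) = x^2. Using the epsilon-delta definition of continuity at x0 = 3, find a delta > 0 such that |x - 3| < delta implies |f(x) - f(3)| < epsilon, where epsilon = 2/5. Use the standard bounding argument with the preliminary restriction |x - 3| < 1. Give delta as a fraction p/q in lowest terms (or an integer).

Factor: |x^2 - (3)^2| = |x - 3| * |x + 3|.
Impose |x - 3| < 1 first. Then |x + 3| = |(x - 3) + 2*(3)| <= |x - 3| + 2*|3| < 1 + 6 = 7.
So |x^2 - (3)^2| < delta * 7.
We need delta * 7 <= 2/5, i.e. delta <= 2/5/7 = 2/35.
Since 2/35 < 1, this is tighter than 1; take delta = 2/35.
So delta = 2/35 works.

2/35


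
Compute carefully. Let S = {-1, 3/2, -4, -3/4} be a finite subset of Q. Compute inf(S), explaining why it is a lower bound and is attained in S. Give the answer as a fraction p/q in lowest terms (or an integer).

S is finite, so inf(S) = min(S).
Sorted increasing:
-4, -1, -3/4, 3/2
The extremum is -4.
For every x in S, x >= -4. And -4 is in S, so it is attained.
Therefore inf(S) = -4.

-4


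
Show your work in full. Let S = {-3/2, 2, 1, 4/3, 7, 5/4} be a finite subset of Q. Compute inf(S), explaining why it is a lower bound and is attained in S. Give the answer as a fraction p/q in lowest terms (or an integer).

S is finite, so inf(S) = min(S).
Sorted increasing:
-3/2, 1, 5/4, 4/3, 2, 7
The extremum is -3/2.
For every x in S, x >= -3/2. And -3/2 is in S, so it is attained.
Therefore inf(S) = -3/2.

-3/2


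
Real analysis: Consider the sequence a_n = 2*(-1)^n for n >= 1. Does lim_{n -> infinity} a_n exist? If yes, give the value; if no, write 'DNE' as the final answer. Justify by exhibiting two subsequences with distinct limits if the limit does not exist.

Examine the behaviour of a_n along subsequences.
Even-n subsequence a_{2k} = 2 -> 2. Odd-n subsequence a_{2k+1} = -2 -> -2.
Since these two subsequential limits are 2 and -2, distinct, the full sequence cannot converge (a convergent sequence has all subsequences tending to the same limit). So lim a_n does not exist.

DNE


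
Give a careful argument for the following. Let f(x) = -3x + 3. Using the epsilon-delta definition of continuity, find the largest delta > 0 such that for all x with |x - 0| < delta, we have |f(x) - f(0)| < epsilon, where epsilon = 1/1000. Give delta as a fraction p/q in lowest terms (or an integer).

We compute f(0) = -3*(0) + 3 = 3.
|f(x) - f(0)| = |-3x + 3 - (3)| = |-3(x - 0)| = 3|x - 0|.
We need 3|x - 0| < 1/1000, i.e. |x - 0| < 1/1000 / 3 = 1/3000.
So any delta <= 1/3000 works. Conversely, if delta > 1/3000, then x = 0 + 1/3000 satisfies |x - 0| = 1/3000 < delta but |f(x) - f(0)| = 3 * 1/3000 = 1/1000, which is not < 1/1000; so no larger delta works.
Hence the largest such delta is 1/3000.

1/3000


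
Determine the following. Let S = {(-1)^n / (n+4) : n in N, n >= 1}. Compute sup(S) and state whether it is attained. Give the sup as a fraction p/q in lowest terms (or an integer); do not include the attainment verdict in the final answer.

Analysis:
- Values: -1/5, 1/6, -1/7, 1/8, -1/9, ...
- Positive terms (even n): 1/(2+4), 1/(4+4), ... decreasing -> max = 1/6 (n=2).
- Negative terms (odd n): -1/(1+4), -1/(3+4), ... increasing -> min = -1/5 (n=1).
- So sup = 1/6 (attained at n=2); inf = -1/5 (attained at n=1).
Conclusion: sup(S) = 1/6, attained in S.

1/6


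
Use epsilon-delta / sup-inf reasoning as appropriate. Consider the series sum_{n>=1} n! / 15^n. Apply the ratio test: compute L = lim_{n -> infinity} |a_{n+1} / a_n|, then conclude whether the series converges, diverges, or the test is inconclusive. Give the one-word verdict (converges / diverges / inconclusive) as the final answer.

Let a_n denote the general term. Form the ratio a_{n+1}/a_n and simplify:
a_{n+1}/a_n = n/15 + 1/15
Take the limit as n -> infinity: L = infinity.
Since L = infinity > 1 (or L = infinity), the ratio test implies the series diverges.

diverges


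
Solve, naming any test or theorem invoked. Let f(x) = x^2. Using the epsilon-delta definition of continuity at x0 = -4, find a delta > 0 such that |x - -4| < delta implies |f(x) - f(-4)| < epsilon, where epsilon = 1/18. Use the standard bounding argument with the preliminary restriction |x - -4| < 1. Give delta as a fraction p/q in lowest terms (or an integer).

Factor: |x^2 - (-4)^2| = |x - -4| * |x + -4|.
Impose |x - -4| < 1 first. Then |x + -4| = |(x - -4) + 2*(-4)| <= |x - -4| + 2*|-4| < 1 + 8 = 9.
So |x^2 - (-4)^2| < delta * 9.
We need delta * 9 <= 1/18, i.e. delta <= 1/18/9 = 1/162.
Since 1/162 < 1, this is tighter than 1; take delta = 1/162.
So delta = 1/162 works.

1/162


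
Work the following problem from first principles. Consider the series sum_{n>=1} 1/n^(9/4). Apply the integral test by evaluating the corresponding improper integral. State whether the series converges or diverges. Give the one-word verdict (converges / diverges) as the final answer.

Let f(x) = x^(-9/4). Then f is positive, continuous, and decreasing on [1, infinity), so the integral test applies.
Compute the improper integral int_{1}^infinity f(x) dx:
  antiderivative F(x) = -4/(5*x^(5/4)).
  As x -> infinity, F(x) -> 0 (since p = 9/4 > 1).
  So int = F(infinity) - F(1) = 0 - (-4/5) = 4/5.
  Finite, so by the integral test, the series converges.

converges


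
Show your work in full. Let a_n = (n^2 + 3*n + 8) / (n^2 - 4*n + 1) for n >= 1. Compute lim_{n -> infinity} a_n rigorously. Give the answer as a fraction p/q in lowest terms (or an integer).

Divide numerator and denominator by n^2, the highest power:
numerator / n^2 = 1 + 3/n + 8/n^2
denominator / n^2 = 1 - 4/n + n^(-2)
As n -> infinity, all terms of the form c/n^k (k >= 1) tend to 0.
So numerator / n^2 -> 1 and denominator / n^2 -> 1.
Therefore lim a_n = 1.

1


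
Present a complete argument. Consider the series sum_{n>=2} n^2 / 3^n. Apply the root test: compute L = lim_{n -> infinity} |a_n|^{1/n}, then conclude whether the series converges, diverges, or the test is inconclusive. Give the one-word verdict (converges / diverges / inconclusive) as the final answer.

Let a_n denote the general term. Form |a_n|^(1/n) and simplify:
|a_n|^(1/n) = n^(2/n)/3
Take the limit as n -> infinity: L = 1/3.
Since L = 1/3 < 1, the root test implies convergence.

converges


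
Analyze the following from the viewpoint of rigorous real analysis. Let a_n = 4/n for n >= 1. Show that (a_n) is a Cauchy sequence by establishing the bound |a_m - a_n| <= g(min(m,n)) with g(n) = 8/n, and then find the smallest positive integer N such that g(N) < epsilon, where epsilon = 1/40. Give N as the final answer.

For any m, n >= 1, by the triangle inequality:
|a_m - a_n| = |4/m - 4/n| <= 4*1/m + 4*1/n <= 8/min(m,n).
So g(n) = 8/n bounds the Cauchy difference. Since g(n) -> 0, (a_n) is Cauchy.
Now solve g(N) < 1/40: 8/N < 1/40 <=> N > 8 / (1/40) = 320.
The smallest integer strictly greater than 320 is N = 321.
Check: g(321) = 8/321 = 8/321 < 1/40; g(320) = 1/40 >= 1/40. So N = 321.

321


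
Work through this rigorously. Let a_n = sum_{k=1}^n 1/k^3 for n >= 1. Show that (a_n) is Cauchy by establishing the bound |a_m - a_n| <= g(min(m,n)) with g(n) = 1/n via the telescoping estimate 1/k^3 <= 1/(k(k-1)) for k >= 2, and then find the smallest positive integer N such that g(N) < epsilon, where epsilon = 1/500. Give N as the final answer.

For m > n >= 1: |a_m - a_n| = sum_{k=n+1}^m 1/k^3.
Use 1/k^3 <= 1/(k(k-1)) = 1/(k-1) - 1/k for k >= 2 (which holds since k^3 >= k^2 >= k(k-1) for k >= 2):
sum_{k=n+1}^m 1/k^3 <= sum_{k=n+1}^m (1/(k-1) - 1/k) = 1/n - 1/m <= 1/n.
By symmetry the same bound holds with n,m swapped, so |a_m - a_n| <= 1/min(m,n) = g(min(m,n)). Since g(n) -> 0, (a_n) is Cauchy.
Now solve g(N) < 1/500: 1/N < 1/500 <=> N > 1/(1/500) = 500.
The smallest integer strictly greater than 500 is N = 501.
Check: g(501) = 1/501 < 1/500; g(500) = 1/500 >= 1/500. So N = 501.

501


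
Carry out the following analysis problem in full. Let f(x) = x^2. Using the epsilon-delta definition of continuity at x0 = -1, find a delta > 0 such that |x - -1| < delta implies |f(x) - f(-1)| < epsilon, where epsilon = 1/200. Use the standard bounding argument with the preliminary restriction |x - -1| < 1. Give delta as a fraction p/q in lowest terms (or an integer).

Factor: |x^2 - (-1)^2| = |x - -1| * |x + -1|.
Impose |x - -1| < 1 first. Then |x + -1| = |(x - -1) + 2*(-1)| <= |x - -1| + 2*|-1| < 1 + 2 = 3.
So |x^2 - (-1)^2| < delta * 3.
We need delta * 3 <= 1/200, i.e. delta <= 1/200/3 = 1/600.
Since 1/600 < 1, this is tighter than 1; take delta = 1/600.
So delta = 1/600 works.

1/600


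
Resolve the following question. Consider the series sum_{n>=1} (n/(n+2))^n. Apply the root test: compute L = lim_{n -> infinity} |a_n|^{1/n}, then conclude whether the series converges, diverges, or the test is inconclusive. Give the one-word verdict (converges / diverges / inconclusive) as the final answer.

Let a_n denote the general term. Form |a_n|^(1/n) and simplify:
|a_n|^(1/n) = n/(n + 2)
Take the limit as n -> infinity: L = 1.
Since L = 1, the root test is inconclusive. (In fact a_n = (n/(n+2))^n -> e^(-2) != 0, so the nth-term test shows divergence; but the root test itself gives no conclusion.)

inconclusive


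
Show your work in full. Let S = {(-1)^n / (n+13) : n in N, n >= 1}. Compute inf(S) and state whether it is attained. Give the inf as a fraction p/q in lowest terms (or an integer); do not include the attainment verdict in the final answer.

Analysis:
- Values: -1/14, 1/15, -1/16, 1/17, -1/18, ...
- Positive terms (even n): 1/(2+13), 1/(4+13), ... decreasing -> max = 1/15 (n=2).
- Negative terms (odd n): -1/(1+13), -1/(3+13), ... increasing -> min = -1/14 (n=1).
- So sup = 1/15 (attained at n=2); inf = -1/14 (attained at n=1).
Conclusion: inf(S) = -1/14, attained in S.

-1/14


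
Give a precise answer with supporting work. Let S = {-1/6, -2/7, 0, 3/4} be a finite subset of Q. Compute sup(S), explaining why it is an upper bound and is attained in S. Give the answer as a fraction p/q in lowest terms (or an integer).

S is finite, so sup(S) = max(S).
Sorted decreasing:
3/4, 0, -1/6, -2/7
The extremum is 3/4.
For every x in S, x <= 3/4. And 3/4 is in S, so it is attained.
Therefore sup(S) = 3/4.

3/4


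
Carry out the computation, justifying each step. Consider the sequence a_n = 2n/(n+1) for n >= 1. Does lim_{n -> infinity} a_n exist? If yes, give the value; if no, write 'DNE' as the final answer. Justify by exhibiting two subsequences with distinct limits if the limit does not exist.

Examine the behaviour of a_n along subsequences.
Even-n subsequence a_{2k} = 2(2k)/(2k+1) -> 2. Odd-n subsequence a_{2k+1} = 2(2k+1)/(2k+2) -> 2. Both tend to 2, which suggests the limit is 2; verify directly.
|a_n - 2| = |2n - 2(n+1)| / (n+1) = 2/(n+1) < 2/n for every n >= 1.
Given epsilon > 0, choose a positive integer N > 2/epsilon. Then for all n >= N, |a_n - 2| < 2/n <= 2/N < epsilon.
So by the definition of the limit, lim a_n exists and equals 2.

2


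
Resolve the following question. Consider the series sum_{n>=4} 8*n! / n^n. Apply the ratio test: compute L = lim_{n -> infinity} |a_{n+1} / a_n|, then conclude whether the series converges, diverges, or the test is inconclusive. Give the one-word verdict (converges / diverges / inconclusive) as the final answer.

Let a_n denote the general term. Form the ratio a_{n+1}/a_n and simplify:
a_{n+1}/a_n = (n/(n + 1))^n
Take the limit as n -> infinity: L = exp(-1).
Since L = exp(-1) < 1, the ratio test implies the series converges.

converges


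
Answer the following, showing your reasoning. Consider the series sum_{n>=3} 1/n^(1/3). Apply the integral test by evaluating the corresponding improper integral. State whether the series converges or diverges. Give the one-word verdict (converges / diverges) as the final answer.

Let f(x) = x^(-1/3). Then f is positive, continuous, and decreasing on [3, infinity), so the integral test applies.
Compute the improper integral int_{3}^infinity f(x) dx:
  antiderivative F(x) = 3*x^(2/3)/2.
  As x -> infinity, F(x) -> infinity (since p = 1/3 < 1).
  So the integral diverges. By the integral test, the series diverges.

diverges


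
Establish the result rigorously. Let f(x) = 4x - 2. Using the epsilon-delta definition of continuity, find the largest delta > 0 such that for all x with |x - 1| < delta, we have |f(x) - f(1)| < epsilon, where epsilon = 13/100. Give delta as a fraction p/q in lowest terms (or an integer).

We compute f(1) = 4*(1) - 2 = 2.
|f(x) - f(1)| = |4x - 2 - (2)| = |4(x - 1)| = 4|x - 1|.
We need 4|x - 1| < 13/100, i.e. |x - 1| < 13/100 / 4 = 13/400.
So any delta <= 13/400 works. Conversely, if delta > 13/400, then x = 1 + 13/400 satisfies |x - 1| = 13/400 < delta but |f(x) - f(1)| = 4 * 13/400 = 13/100, which is not < 13/100; so no larger delta works.
Hence the largest such delta is 13/400.

13/400


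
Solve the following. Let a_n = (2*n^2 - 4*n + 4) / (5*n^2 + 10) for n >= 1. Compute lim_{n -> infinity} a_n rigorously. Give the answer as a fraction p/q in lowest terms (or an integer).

Divide numerator and denominator by n^2, the highest power:
numerator / n^2 = 2 - 4/n + 4/n^2
denominator / n^2 = 5 + 10/n^2
As n -> infinity, all terms of the form c/n^k (k >= 1) tend to 0.
So numerator / n^2 -> 2 and denominator / n^2 -> 5.
Therefore lim a_n = 2/5.

2/5


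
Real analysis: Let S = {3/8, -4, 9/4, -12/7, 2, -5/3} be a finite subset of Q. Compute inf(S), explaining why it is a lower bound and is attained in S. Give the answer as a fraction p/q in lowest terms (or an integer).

S is finite, so inf(S) = min(S).
Sorted increasing:
-4, -12/7, -5/3, 3/8, 2, 9/4
The extremum is -4.
For every x in S, x >= -4. And -4 is in S, so it is attained.
Therefore inf(S) = -4.

-4


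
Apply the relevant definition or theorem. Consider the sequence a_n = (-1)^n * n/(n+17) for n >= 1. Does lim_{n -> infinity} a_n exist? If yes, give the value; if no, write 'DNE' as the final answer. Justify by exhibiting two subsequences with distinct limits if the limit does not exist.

Examine the behaviour of a_n along subsequences.
a_{2k} = 2k/(2k+17) -> 1. a_{2k+1} = -(2k+1)/(2k+18) -> -1.
Since these two subsequential limits are 1 and -1, distinct, the full sequence cannot converge (a convergent sequence has all subsequences tending to the same limit). So lim a_n does not exist.

DNE


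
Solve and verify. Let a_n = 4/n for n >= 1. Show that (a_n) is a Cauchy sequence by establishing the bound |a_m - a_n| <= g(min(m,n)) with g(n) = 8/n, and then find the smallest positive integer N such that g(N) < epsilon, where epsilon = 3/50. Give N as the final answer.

For any m, n >= 1, by the triangle inequality:
|a_m - a_n| = |4/m - 4/n| <= 4*1/m + 4*1/n <= 8/min(m,n).
So g(n) = 8/n bounds the Cauchy difference. Since g(n) -> 0, (a_n) is Cauchy.
Now solve g(N) < 3/50: 8/N < 3/50 <=> N > 8 / (3/50) = 400/3.
The smallest integer strictly greater than 400/3 is N = 134.
Check: g(134) = 8/134 = 4/67 < 3/50; g(133) = 8/133 >= 3/50. So N = 134.

134


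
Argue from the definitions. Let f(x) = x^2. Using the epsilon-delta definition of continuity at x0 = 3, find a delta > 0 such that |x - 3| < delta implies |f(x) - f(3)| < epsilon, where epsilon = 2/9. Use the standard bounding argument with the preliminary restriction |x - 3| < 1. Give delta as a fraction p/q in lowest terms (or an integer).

Factor: |x^2 - (3)^2| = |x - 3| * |x + 3|.
Impose |x - 3| < 1 first. Then |x + 3| = |(x - 3) + 2*(3)| <= |x - 3| + 2*|3| < 1 + 6 = 7.
So |x^2 - (3)^2| < delta * 7.
We need delta * 7 <= 2/9, i.e. delta <= 2/9/7 = 2/63.
Since 2/63 < 1, this is tighter than 1; take delta = 2/63.
So delta = 2/63 works.

2/63


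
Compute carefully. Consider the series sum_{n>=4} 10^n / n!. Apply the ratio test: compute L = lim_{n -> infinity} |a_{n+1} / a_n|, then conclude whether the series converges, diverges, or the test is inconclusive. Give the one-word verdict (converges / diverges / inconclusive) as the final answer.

Let a_n denote the general term. Form the ratio a_{n+1}/a_n and simplify:
a_{n+1}/a_n = 10/(n + 1)
Take the limit as n -> infinity: L = 0.
Since L = 0 < 1, the ratio test implies the series converges.

converges


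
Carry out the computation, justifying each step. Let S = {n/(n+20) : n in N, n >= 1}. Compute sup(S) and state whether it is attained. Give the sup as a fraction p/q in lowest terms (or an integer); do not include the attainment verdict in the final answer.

Analysis:
- Values: 1/21, 1/11, 3/23, 1/6, ... strictly increasing.
- Minimum is 1/21 (n=1); inf = 1/21 (attained).
- n/(n+20) = 1 - 20/(n+20) -> 1 from below as n -> infinity, and never equals 1.
- So sup = 1 (not attained).
Conclusion: sup(S) = 1, not attained in S.

1


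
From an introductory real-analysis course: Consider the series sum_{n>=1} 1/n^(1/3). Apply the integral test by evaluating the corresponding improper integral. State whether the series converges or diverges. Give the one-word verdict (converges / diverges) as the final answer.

Let f(x) = x^(-1/3). Then f is positive, continuous, and decreasing on [1, infinity), so the integral test applies.
Compute the improper integral int_{1}^infinity f(x) dx:
  antiderivative F(x) = 3*x^(2/3)/2.
  As x -> infinity, F(x) -> infinity (since p = 1/3 < 1).
  So the integral diverges. By the integral test, the series diverges.

diverges


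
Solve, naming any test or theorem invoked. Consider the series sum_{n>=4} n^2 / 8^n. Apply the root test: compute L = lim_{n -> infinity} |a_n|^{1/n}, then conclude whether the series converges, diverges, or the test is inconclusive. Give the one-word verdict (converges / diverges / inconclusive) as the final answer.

Let a_n denote the general term. Form |a_n|^(1/n) and simplify:
|a_n|^(1/n) = n^(2/n)/8
Take the limit as n -> infinity: L = 1/8.
Since L = 1/8 < 1, the root test implies convergence.

converges


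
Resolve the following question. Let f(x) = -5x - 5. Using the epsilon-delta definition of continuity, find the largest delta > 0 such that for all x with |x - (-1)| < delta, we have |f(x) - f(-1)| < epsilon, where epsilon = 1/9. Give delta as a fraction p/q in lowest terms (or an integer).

We compute f(-1) = -5*(-1) - 5 = 0.
|f(x) - f(-1)| = |-5x - 5 - (0)| = |-5(x - (-1))| = 5|x - (-1)|.
We need 5|x - (-1)| < 1/9, i.e. |x - (-1)| < 1/9 / 5 = 1/45.
So any delta <= 1/45 works. Conversely, if delta > 1/45, then x = -1 + 1/45 satisfies |x - (-1)| = 1/45 < delta but |f(x) - f(-1)| = 5 * 1/45 = 1/9, which is not < 1/9; so no larger delta works.
Hence the largest such delta is 1/45.

1/45


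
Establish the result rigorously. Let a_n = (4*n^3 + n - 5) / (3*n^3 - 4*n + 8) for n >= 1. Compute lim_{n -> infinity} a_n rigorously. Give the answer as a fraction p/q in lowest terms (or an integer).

Divide numerator and denominator by n^3, the highest power:
numerator / n^3 = 4 + n^(-2) - 5/n^3
denominator / n^3 = 3 - 4/n^2 + 8/n^3
As n -> infinity, all terms of the form c/n^k (k >= 1) tend to 0.
So numerator / n^3 -> 4 and denominator / n^3 -> 3.
Therefore lim a_n = 4/3.

4/3


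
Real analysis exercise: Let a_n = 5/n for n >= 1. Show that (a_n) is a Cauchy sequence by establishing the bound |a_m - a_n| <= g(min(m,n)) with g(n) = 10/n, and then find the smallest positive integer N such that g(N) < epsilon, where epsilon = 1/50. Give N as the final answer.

For any m, n >= 1, by the triangle inequality:
|a_m - a_n| = |5/m - 5/n| <= 5*1/m + 5*1/n <= 10/min(m,n).
So g(n) = 10/n bounds the Cauchy difference. Since g(n) -> 0, (a_n) is Cauchy.
Now solve g(N) < 1/50: 10/N < 1/50 <=> N > 10 / (1/50) = 500.
The smallest integer strictly greater than 500 is N = 501.
Check: g(501) = 10/501 = 10/501 < 1/50; g(500) = 1/50 >= 1/50. So N = 501.

501


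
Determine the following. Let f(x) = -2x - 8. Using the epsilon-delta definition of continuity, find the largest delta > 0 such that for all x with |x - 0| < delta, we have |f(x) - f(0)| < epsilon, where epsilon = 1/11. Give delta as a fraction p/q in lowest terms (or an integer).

We compute f(0) = -2*(0) - 8 = -8.
|f(x) - f(0)| = |-2x - 8 - (-8)| = |-2(x - 0)| = 2|x - 0|.
We need 2|x - 0| < 1/11, i.e. |x - 0| < 1/11 / 2 = 1/22.
So any delta <= 1/22 works. Conversely, if delta > 1/22, then x = 0 + 1/22 satisfies |x - 0| = 1/22 < delta but |f(x) - f(0)| = 2 * 1/22 = 1/11, which is not < 1/11; so no larger delta works.
Hence the largest such delta is 1/22.

1/22


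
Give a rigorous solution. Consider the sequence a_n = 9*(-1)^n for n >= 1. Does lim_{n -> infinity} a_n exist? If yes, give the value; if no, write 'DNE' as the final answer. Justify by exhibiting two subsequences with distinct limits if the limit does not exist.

Examine the behaviour of a_n along subsequences.
Even-n subsequence a_{2k} = 9 -> 9. Odd-n subsequence a_{2k+1} = -9 -> -9.
Since these two subsequential limits are 9 and -9, distinct, the full sequence cannot converge (a convergent sequence has all subsequences tending to the same limit). So lim a_n does not exist.

DNE


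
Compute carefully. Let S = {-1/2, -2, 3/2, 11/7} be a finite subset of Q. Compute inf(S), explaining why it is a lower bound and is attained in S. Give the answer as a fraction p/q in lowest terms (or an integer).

S is finite, so inf(S) = min(S).
Sorted increasing:
-2, -1/2, 3/2, 11/7
The extremum is -2.
For every x in S, x >= -2. And -2 is in S, so it is attained.
Therefore inf(S) = -2.

-2


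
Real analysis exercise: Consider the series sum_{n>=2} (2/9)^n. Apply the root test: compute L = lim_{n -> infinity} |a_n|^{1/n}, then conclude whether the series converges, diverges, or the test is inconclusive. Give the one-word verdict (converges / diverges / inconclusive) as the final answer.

Let a_n denote the general term. Form |a_n|^(1/n) and simplify:
|a_n|^(1/n) = 2/9
Take the limit as n -> infinity: L = 2/9.
Since L = 2/9 < 1, the root test implies convergence.

converges


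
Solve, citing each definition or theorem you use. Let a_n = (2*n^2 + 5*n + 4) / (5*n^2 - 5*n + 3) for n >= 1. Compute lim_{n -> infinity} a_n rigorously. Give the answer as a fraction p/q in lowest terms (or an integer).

Divide numerator and denominator by n^2, the highest power:
numerator / n^2 = 2 + 5/n + 4/n^2
denominator / n^2 = 5 - 5/n + 3/n^2
As n -> infinity, all terms of the form c/n^k (k >= 1) tend to 0.
So numerator / n^2 -> 2 and denominator / n^2 -> 5.
Therefore lim a_n = 2/5.

2/5


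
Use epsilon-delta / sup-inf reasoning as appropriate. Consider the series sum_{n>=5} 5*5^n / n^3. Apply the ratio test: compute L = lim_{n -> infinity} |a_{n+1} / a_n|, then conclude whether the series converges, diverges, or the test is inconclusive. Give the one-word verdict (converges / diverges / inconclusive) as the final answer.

Let a_n denote the general term. Form the ratio a_{n+1}/a_n and simplify:
a_{n+1}/a_n = 5*n^3/(n + 1)^3
Take the limit as n -> infinity: L = 5.
Since L = 5 > 1 (or L = infinity), the ratio test implies the series diverges.

diverges


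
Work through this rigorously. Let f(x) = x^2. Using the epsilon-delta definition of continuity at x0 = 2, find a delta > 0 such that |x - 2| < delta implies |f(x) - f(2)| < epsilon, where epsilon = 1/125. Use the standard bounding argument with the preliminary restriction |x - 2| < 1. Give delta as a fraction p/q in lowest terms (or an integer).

Factor: |x^2 - (2)^2| = |x - 2| * |x + 2|.
Impose |x - 2| < 1 first. Then |x + 2| = |(x - 2) + 2*(2)| <= |x - 2| + 2*|2| < 1 + 4 = 5.
So |x^2 - (2)^2| < delta * 5.
We need delta * 5 <= 1/125, i.e. delta <= 1/125/5 = 1/625.
Since 1/625 < 1, this is tighter than 1; take delta = 1/625.
So delta = 1/625 works.

1/625


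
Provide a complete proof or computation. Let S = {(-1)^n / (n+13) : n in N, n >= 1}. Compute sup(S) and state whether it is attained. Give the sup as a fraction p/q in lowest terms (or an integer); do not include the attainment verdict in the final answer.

Analysis:
- Values: -1/14, 1/15, -1/16, 1/17, -1/18, ...
- Positive terms (even n): 1/(2+13), 1/(4+13), ... decreasing -> max = 1/15 (n=2).
- Negative terms (odd n): -1/(1+13), -1/(3+13), ... increasing -> min = -1/14 (n=1).
- So sup = 1/15 (attained at n=2); inf = -1/14 (attained at n=1).
Conclusion: sup(S) = 1/15, attained in S.

1/15


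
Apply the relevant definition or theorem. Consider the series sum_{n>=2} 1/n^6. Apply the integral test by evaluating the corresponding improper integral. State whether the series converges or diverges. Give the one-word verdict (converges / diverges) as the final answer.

Let f(x) = x^(-6). Then f is positive, continuous, and decreasing on [2, infinity), so the integral test applies.
Compute the improper integral int_{2}^infinity f(x) dx:
  antiderivative F(x) = -1/(5*x^5).
  As x -> infinity, F(x) -> 0 (since p = 6 > 1).
  So int = F(infinity) - F(2) = 0 - (-1/160) = 1/160.
  Finite, so by the integral test, the series converges.

converges


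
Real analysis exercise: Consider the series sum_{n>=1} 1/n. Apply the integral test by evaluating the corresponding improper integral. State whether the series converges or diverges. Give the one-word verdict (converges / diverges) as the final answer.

Let f(x) = 1/x. Then f is positive, continuous, and decreasing on [1, infinity), so the integral test applies.
Compute the improper integral int_{1}^infinity f(x) dx:
  antiderivative F(x) = log(x).
  As x -> infinity, log(x) -> infinity.
  So int = infinity - log(1) = infinity. By the integral test, the series diverges.

diverges


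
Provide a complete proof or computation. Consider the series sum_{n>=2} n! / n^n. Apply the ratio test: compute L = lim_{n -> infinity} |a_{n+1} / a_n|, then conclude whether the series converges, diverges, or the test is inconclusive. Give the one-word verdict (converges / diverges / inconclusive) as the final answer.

Let a_n denote the general term. Form the ratio a_{n+1}/a_n and simplify:
a_{n+1}/a_n = (n/(n + 1))^n
Take the limit as n -> infinity: L = exp(-1).
Since L = exp(-1) < 1, the ratio test implies the series converges.

converges


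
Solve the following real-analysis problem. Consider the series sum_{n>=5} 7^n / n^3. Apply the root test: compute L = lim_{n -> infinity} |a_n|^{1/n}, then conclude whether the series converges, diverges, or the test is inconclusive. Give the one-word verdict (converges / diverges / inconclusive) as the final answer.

Let a_n denote the general term. Form |a_n|^(1/n) and simplify:
|a_n|^(1/n) = 7/n^(3/n)
Take the limit as n -> infinity: L = 7.
Since L = 7 > 1, the root test implies divergence.

diverges


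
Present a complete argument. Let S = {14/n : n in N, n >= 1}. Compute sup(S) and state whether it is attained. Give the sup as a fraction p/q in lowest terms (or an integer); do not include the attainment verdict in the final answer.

Analysis:
- Values: 14, 7, 14/3, 7/2, ... strictly decreasing.
- The maximum is 14 (n=1); sup = 14 (attained).
- The set is bounded below by 0; 14/n -> 0 so 0 is the greatest lower bound.
- 0 is not in the set, so inf = 0 is not attained.
Conclusion: sup(S) = 14, attained in S.

14


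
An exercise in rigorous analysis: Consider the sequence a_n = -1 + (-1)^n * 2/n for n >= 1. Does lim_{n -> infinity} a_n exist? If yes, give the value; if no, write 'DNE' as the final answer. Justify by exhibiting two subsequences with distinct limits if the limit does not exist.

Examine the behaviour of a_n along subsequences.
Even-n subsequence a_{2k} = -1 + 2/(2k) -> -1. Odd-n subsequence a_{2k+1} = -1 - 2/(2k+1) -> -1. Both tend to -1, which suggests the limit is -1; verify directly.
|a_n - (-1)| = |(-1)^n * 2/n| = 2/n for every n >= 1.
Given epsilon > 0, choose a positive integer N > 2/epsilon. Then for all n >= N, |a_n - (-1)| = 2/n <= 2/N < epsilon.
So by the definition of the limit, lim a_n exists and equals -1.

-1


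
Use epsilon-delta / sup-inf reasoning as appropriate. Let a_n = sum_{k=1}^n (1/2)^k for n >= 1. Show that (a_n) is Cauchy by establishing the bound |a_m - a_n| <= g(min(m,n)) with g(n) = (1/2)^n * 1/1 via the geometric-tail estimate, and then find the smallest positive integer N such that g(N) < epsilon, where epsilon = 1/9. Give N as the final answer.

For m > n >= 1: |a_m - a_n| = sum_{k=n+1}^m (1/2)^k < sum_{k=n+1}^infinity (1/2)^k = (1/2)^(n+1) / (1 - 1/2) = (1/2)^n * (1/2) * (2/1) = (1/2)^n * 1/1.
So g(n) = (1/2)^n / 1. Since g(n) -> 0, (a_n) is Cauchy.
Now solve g(N) < 1/9: (1/2)^N / 1 < 1/9 <=> 2^N > 1 / (1 * 1/9) = 9.
Check powers of 2: 2^3 = 8 <= 9, 2^4 = 16 > 9.
So the smallest such N is 4. Check: g(4) = 1/(1 * 16) = 1/16 < 1/9.

4


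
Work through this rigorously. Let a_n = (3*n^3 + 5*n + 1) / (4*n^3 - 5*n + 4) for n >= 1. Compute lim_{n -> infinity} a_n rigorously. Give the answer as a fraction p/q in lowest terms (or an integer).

Divide numerator and denominator by n^3, the highest power:
numerator / n^3 = 3 + 5/n^2 + n^(-3)
denominator / n^3 = 4 - 5/n^2 + 4/n^3
As n -> infinity, all terms of the form c/n^k (k >= 1) tend to 0.
So numerator / n^3 -> 3 and denominator / n^3 -> 4.
Therefore lim a_n = 3/4.

3/4


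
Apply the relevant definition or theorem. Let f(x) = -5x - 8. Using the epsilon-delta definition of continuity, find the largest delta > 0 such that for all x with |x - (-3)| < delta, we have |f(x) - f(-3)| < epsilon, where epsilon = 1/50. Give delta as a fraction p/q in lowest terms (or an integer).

We compute f(-3) = -5*(-3) - 8 = 7.
|f(x) - f(-3)| = |-5x - 8 - (7)| = |-5(x - (-3))| = 5|x - (-3)|.
We need 5|x - (-3)| < 1/50, i.e. |x - (-3)| < 1/50 / 5 = 1/250.
So any delta <= 1/250 works. Conversely, if delta > 1/250, then x = -3 + 1/250 satisfies |x - (-3)| = 1/250 < delta but |f(x) - f(-3)| = 5 * 1/250 = 1/50, which is not < 1/50; so no larger delta works.
Hence the largest such delta is 1/250.

1/250


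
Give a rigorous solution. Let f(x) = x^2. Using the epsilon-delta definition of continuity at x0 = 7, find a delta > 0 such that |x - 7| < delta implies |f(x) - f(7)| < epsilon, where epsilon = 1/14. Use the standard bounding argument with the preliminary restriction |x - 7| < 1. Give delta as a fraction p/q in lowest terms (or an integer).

Factor: |x^2 - (7)^2| = |x - 7| * |x + 7|.
Impose |x - 7| < 1 first. Then |x + 7| = |(x - 7) + 2*(7)| <= |x - 7| + 2*|7| < 1 + 14 = 15.
So |x^2 - (7)^2| < delta * 15.
We need delta * 15 <= 1/14, i.e. delta <= 1/14/15 = 1/210.
Since 1/210 < 1, this is tighter than 1; take delta = 1/210.
So delta = 1/210 works.

1/210


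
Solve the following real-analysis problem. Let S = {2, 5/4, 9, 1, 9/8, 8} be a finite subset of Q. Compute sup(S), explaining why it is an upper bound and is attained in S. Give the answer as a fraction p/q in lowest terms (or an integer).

S is finite, so sup(S) = max(S).
Sorted decreasing:
9, 8, 2, 5/4, 9/8, 1
The extremum is 9.
For every x in S, x <= 9. And 9 is in S, so it is attained.
Therefore sup(S) = 9.

9


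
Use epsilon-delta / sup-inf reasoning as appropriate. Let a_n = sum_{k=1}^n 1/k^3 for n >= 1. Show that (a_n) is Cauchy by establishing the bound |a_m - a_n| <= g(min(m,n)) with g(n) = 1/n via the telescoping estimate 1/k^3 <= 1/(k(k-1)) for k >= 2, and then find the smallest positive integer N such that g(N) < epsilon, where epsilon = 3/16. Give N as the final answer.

For m > n >= 1: |a_m - a_n| = sum_{k=n+1}^m 1/k^3.
Use 1/k^3 <= 1/(k(k-1)) = 1/(k-1) - 1/k for k >= 2 (which holds since k^3 >= k^2 >= k(k-1) for k >= 2):
sum_{k=n+1}^m 1/k^3 <= sum_{k=n+1}^m (1/(k-1) - 1/k) = 1/n - 1/m <= 1/n.
By symmetry the same bound holds with n,m swapped, so |a_m - a_n| <= 1/min(m,n) = g(min(m,n)). Since g(n) -> 0, (a_n) is Cauchy.
Now solve g(N) < 3/16: 1/N < 3/16 <=> N > 1/(3/16) = 16/3.
The smallest integer strictly greater than 16/3 is N = 6.
Check: g(6) = 1/6 < 3/16; g(5) = 1/5 >= 3/16. So N = 6.

6


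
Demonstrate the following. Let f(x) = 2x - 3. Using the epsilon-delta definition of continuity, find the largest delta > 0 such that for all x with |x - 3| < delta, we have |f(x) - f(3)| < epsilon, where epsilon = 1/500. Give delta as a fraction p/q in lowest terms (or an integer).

We compute f(3) = 2*(3) - 3 = 3.
|f(x) - f(3)| = |2x - 3 - (3)| = |2(x - 3)| = 2|x - 3|.
We need 2|x - 3| < 1/500, i.e. |x - 3| < 1/500 / 2 = 1/1000.
So any delta <= 1/1000 works. Conversely, if delta > 1/1000, then x = 3 + 1/1000 satisfies |x - 3| = 1/1000 < delta but |f(x) - f(3)| = 2 * 1/1000 = 1/500, which is not < 1/500; so no larger delta works.
Hence the largest such delta is 1/1000.

1/1000


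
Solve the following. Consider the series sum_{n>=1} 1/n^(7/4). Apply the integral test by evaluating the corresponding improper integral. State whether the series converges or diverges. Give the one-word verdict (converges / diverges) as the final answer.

Let f(x) = x^(-7/4). Then f is positive, continuous, and decreasing on [1, infinity), so the integral test applies.
Compute the improper integral int_{1}^infinity f(x) dx:
  antiderivative F(x) = -4/(3*x^(3/4)).
  As x -> infinity, F(x) -> 0 (since p = 7/4 > 1).
  So int = F(infinity) - F(1) = 0 - (-4/3) = 4/3.
  Finite, so by the integral test, the series converges.

converges


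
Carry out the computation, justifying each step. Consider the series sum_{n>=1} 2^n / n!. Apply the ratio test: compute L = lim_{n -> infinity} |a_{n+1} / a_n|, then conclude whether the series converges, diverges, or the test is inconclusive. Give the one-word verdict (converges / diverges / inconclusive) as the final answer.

Let a_n denote the general term. Form the ratio a_{n+1}/a_n and simplify:
a_{n+1}/a_n = 2/(n + 1)
Take the limit as n -> infinity: L = 0.
Since L = 0 < 1, the ratio test implies the series converges.

converges


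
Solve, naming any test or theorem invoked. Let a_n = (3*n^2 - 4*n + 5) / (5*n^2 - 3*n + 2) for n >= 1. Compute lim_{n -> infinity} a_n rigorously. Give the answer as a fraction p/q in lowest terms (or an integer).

Divide numerator and denominator by n^2, the highest power:
numerator / n^2 = 3 - 4/n + 5/n^2
denominator / n^2 = 5 - 3/n + 2/n^2
As n -> infinity, all terms of the form c/n^k (k >= 1) tend to 0.
So numerator / n^2 -> 3 and denominator / n^2 -> 5.
Therefore lim a_n = 3/5.

3/5


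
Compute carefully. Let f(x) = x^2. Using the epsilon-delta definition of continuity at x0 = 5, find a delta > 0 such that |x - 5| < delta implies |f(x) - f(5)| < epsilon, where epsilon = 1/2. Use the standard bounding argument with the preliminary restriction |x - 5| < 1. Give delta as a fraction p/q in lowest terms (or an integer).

Factor: |x^2 - (5)^2| = |x - 5| * |x + 5|.
Impose |x - 5| < 1 first. Then |x + 5| = |(x - 5) + 2*(5)| <= |x - 5| + 2*|5| < 1 + 10 = 11.
So |x^2 - (5)^2| < delta * 11.
We need delta * 11 <= 1/2, i.e. delta <= 1/2/11 = 1/22.
Since 1/22 < 1, this is tighter than 1; take delta = 1/22.
So delta = 1/22 works.

1/22


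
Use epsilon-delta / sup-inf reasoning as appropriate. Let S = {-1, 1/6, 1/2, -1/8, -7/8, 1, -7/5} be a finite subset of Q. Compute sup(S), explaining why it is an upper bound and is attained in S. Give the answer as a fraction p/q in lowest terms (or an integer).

S is finite, so sup(S) = max(S).
Sorted decreasing:
1, 1/2, 1/6, -1/8, -7/8, -1, -7/5
The extremum is 1.
For every x in S, x <= 1. And 1 is in S, so it is attained.
Therefore sup(S) = 1.

1


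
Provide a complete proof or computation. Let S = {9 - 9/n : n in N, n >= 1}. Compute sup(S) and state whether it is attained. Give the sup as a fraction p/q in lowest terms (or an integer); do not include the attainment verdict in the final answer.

Analysis:
- Values: 0, 9/2, 6, 27/4, ... strictly increasing.
- Minimum is 0 (n=1); inf = 0 (attained).
- 9 - 9/n -> 9 from below; sup = 9, not attained.
Conclusion: sup(S) = 9, not attained in S.

9


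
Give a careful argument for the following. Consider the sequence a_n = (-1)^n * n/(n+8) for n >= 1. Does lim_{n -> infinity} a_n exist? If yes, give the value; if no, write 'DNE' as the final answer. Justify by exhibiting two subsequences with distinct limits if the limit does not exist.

Examine the behaviour of a_n along subsequences.
a_{2k} = 2k/(2k+8) -> 1. a_{2k+1} = -(2k+1)/(2k+9) -> -1.
Since these two subsequential limits are 1 and -1, distinct, the full sequence cannot converge (a convergent sequence has all subsequences tending to the same limit). So lim a_n does not exist.

DNE


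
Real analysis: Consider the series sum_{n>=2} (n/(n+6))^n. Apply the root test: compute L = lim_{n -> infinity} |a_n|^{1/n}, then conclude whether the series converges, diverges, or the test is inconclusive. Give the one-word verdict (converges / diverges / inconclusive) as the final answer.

Let a_n denote the general term. Form |a_n|^(1/n) and simplify:
|a_n|^(1/n) = n/(n + 6)
Take the limit as n -> infinity: L = 1.
Since L = 1, the root test is inconclusive. (In fact a_n = (n/(n+6))^n -> e^(-6) != 0, so the nth-term test shows divergence; but the root test itself gives no conclusion.)

inconclusive


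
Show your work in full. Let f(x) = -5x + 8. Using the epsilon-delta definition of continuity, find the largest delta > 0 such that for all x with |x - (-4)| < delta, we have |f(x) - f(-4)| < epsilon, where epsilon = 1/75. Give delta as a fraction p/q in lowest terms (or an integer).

We compute f(-4) = -5*(-4) + 8 = 28.
|f(x) - f(-4)| = |-5x + 8 - (28)| = |-5(x - (-4))| = 5|x - (-4)|.
We need 5|x - (-4)| < 1/75, i.e. |x - (-4)| < 1/75 / 5 = 1/375.
So any delta <= 1/375 works. Conversely, if delta > 1/375, then x = -4 + 1/375 satisfies |x - (-4)| = 1/375 < delta but |f(x) - f(-4)| = 5 * 1/375 = 1/75, which is not < 1/75; so no larger delta works.
Hence the largest such delta is 1/375.

1/375


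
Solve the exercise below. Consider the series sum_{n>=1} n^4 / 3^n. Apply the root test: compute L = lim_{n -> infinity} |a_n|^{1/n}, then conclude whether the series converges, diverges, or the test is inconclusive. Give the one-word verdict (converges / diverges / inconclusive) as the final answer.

Let a_n denote the general term. Form |a_n|^(1/n) and simplify:
|a_n|^(1/n) = n^(4/n)/3
Take the limit as n -> infinity: L = 1/3.
Since L = 1/3 < 1, the root test implies convergence.

converges


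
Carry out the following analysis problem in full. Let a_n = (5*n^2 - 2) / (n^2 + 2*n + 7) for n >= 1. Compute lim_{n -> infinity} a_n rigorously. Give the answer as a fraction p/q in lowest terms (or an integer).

Divide numerator and denominator by n^2, the highest power:
numerator / n^2 = 5 - 2/n^2
denominator / n^2 = 1 + 2/n + 7/n^2
As n -> infinity, all terms of the form c/n^k (k >= 1) tend to 0.
So numerator / n^2 -> 5 and denominator / n^2 -> 1.
Therefore lim a_n = 5.

5


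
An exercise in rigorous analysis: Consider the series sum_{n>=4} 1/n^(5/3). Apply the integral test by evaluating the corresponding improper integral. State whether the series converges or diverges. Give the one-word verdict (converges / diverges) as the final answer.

Let f(x) = x^(-5/3). Then f is positive, continuous, and decreasing on [4, infinity), so the integral test applies.
Compute the improper integral int_{4}^infinity f(x) dx:
  antiderivative F(x) = -3/(2*x^(2/3)).
  As x -> infinity, F(x) -> 0 (since p = 5/3 > 1).
  So int = F(infinity) - F(4) = 0 - (-3*2^(2/3)/8) = 3*2^(2/3)/8.
  Finite, so by the integral test, the series converges.

converges
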